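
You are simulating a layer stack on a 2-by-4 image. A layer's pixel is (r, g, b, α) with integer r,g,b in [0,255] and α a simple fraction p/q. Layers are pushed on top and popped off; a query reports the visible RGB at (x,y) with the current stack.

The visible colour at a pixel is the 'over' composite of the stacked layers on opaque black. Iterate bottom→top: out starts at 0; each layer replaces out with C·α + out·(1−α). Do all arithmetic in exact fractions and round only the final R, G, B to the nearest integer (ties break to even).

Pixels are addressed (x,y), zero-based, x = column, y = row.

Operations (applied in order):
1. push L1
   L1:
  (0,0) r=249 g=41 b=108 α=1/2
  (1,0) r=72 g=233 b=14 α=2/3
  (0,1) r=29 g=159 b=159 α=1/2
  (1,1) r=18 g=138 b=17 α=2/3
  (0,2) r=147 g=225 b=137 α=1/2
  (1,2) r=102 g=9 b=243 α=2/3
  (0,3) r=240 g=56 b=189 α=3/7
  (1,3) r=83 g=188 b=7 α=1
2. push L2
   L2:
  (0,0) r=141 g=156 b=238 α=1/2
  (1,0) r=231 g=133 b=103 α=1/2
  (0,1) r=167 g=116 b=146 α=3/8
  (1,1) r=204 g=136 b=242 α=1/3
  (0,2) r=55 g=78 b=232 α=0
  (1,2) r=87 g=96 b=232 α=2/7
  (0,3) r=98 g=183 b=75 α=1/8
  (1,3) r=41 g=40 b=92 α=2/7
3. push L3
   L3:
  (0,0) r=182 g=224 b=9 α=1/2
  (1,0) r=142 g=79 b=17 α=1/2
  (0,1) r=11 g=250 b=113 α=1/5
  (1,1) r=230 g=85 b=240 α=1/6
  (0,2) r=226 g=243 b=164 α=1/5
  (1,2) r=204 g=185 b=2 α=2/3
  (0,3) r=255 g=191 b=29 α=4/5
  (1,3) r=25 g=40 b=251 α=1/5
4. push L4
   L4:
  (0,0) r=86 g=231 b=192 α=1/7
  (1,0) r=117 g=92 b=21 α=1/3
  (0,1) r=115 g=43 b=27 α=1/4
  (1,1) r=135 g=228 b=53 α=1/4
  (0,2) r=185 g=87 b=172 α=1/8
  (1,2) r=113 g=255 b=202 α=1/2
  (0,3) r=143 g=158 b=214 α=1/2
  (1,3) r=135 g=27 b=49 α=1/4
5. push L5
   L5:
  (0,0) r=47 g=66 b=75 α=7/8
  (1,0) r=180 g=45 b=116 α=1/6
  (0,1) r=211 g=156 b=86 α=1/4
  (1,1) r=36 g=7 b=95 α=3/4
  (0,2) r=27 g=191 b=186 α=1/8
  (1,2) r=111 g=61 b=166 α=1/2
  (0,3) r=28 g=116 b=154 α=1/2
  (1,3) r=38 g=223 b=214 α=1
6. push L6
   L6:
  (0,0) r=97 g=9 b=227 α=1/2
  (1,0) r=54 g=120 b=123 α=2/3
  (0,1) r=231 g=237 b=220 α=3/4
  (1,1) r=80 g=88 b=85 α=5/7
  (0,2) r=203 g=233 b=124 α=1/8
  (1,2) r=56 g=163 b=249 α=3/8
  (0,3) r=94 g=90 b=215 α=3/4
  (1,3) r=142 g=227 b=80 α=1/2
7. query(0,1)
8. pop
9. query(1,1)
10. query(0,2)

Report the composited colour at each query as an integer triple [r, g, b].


query (0,1) [L1,L2,L3,L4,L5,L6] — begin 0,0,0
L1 α=1/2: [29/2, 159/2, 159/2]
L2 α=3/8: [1147/16, 1491/16, 1671/16]
L3 α=1/5: [1191/20, 2491/20, 2123/20]
L4 α=1/4: [5873/80, 8333/80, 6909/80]
L5 α=1/4: [34499/320, 37479/320, 27607/320]
L6 α=3/4: [256259/1280, 264999/1280, 238807/1280]
→ [200, 207, 187]

at x=1,y=1 over L1,L2,L3,L4,L5:
after L1 α=2/3: [12, 92, 34/3]
after L2 α=1/3: [76, 320/3, 794/9]
after L3 α=1/6: [305/3, 1855/18, 3065/27]
after L4 α=1/4: [110, 3223/24, 1771/18]
after L5 α=3/4: [109/2, 3727/96, 6901/72]
rounded: [54, 39, 96]

query (0,2) [L1,L2,L3,L4,L5] — begin 0,0,0
+L1 (α=1/2) → [147/2, 225/2, 137/2]
+L2 (α=0) → [147/2, 225/2, 137/2]
+L3 (α=1/5) → [104, 693/5, 438/5]
+L4 (α=1/8) → [913/8, 2643/20, 1963/20]
+L5 (α=1/8) → [6607/64, 22321/160, 17461/160]
= [103, 140, 109]


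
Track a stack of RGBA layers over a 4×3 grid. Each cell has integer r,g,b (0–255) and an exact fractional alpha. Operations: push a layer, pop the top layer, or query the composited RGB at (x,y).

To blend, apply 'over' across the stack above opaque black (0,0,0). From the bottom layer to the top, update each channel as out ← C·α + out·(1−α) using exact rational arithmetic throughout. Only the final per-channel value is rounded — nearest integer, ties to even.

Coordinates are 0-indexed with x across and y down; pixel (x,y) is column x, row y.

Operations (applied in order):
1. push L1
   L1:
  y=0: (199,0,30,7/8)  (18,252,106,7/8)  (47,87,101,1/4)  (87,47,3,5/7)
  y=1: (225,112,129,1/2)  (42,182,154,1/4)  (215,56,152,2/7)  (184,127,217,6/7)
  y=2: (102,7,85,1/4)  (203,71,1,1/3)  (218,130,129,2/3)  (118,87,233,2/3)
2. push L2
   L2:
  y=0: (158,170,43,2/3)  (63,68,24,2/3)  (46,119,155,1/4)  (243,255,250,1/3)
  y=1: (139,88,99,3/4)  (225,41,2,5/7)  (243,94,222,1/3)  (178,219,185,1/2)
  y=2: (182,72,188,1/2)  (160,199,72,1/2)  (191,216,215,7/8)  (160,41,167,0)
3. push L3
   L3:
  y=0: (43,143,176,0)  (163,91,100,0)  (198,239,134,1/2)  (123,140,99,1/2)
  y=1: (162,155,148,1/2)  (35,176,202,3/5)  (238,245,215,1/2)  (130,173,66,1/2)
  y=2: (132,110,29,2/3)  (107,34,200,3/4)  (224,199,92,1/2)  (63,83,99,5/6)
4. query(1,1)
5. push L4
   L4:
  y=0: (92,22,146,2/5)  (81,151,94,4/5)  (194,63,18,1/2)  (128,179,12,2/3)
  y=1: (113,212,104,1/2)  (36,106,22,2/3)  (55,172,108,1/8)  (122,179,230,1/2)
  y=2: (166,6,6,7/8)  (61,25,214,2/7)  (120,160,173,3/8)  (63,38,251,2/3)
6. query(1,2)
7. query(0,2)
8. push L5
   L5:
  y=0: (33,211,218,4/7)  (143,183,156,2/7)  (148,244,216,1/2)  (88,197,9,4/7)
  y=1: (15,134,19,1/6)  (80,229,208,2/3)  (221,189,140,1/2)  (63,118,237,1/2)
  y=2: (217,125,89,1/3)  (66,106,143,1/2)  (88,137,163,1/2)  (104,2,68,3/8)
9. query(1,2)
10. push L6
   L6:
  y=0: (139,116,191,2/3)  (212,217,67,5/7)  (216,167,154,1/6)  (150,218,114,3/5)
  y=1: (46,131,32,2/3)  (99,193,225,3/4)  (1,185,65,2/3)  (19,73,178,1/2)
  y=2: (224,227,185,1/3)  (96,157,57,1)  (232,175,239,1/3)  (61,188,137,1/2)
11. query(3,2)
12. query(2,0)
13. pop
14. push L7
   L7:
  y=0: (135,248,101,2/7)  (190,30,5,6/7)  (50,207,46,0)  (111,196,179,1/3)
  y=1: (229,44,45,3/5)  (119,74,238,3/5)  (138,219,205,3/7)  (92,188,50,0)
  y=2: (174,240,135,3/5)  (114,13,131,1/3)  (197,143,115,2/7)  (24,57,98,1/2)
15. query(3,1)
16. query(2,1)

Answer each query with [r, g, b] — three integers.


at x=1,y=1 over L1,L2,L3:
L1 α=1/4: [21/2, 91/2, 77/2]
L2 α=5/7: [1146/7, 296/7, 87/7]
L3 α=3/5: [3027/35, 4288/35, 4416/35]
→ [86, 123, 126]

query (1,2) [L1,L2,L3,L4] — begin 0,0,0
L1 α=1/3: [203/3, 71/3, 1/3]
L2 α=1/2: [683/6, 334/3, 217/6]
L3 α=3/4: [2609/24, 160/3, 3817/24]
L4 α=2/7: [15973/168, 950/21, 29357/168]
→ [95, 45, 175]

query (0,2) [L1,L2,L3,L4] — begin 0,0,0
+L1 (α=1/4) → [51/2, 7/4, 85/4]
+L2 (α=1/2) → [415/4, 295/8, 837/8]
+L3 (α=2/3) → [1471/12, 685/8, 1301/24]
+L4 (α=7/8) → [15415/96, 1021/64, 2309/192]
rounded: [161, 16, 12]

at x=1,y=2 over L1,L2,L3,L4,L5:
+L1 (α=1/3) → [203/3, 71/3, 1/3]
+L2 (α=1/2) → [683/6, 334/3, 217/6]
+L3 (α=3/4) → [2609/24, 160/3, 3817/24]
+L4 (α=2/7) → [15973/168, 950/21, 29357/168]
+L5 (α=1/2) → [27061/336, 1588/21, 53381/336]
rounded: [81, 76, 159]

query (3,2) [L1,L2,L3,L4,L5,L6] — begin 0,0,0
+L1 (α=2/3) → [236/3, 58, 466/3]
+L2 (α=0) → [236/3, 58, 466/3]
+L3 (α=5/6) → [1181/18, 473/6, 1951/18]
+L4 (α=2/3) → [3449/54, 929/18, 10987/54]
+L5 (α=3/8) → [34093/432, 4753/144, 65951/432]
+L6 (α=1/2) → [60445/864, 31825/288, 125135/864]
rounded: [70, 111, 145]

query (2,0) [L1,L2,L3,L4,L5,L6] — begin 0,0,0
L1 α=1/4: [47/4, 87/4, 101/4]
L2 α=1/4: [325/16, 737/16, 923/16]
L3 α=1/2: [3493/32, 4561/32, 3067/32]
L4 α=1/2: [9701/64, 6577/64, 3643/64]
L5 α=1/2: [19173/128, 22193/128, 17467/128]
L6 α=1/6: [41171/256, 132341/768, 107047/768]
→ [161, 172, 139]

(3,1) stack=L1,L2,L3,L4,L5,L7; from [0,0,0]:
+L1 (α=6/7) → [1104/7, 762/7, 186]
+L2 (α=1/2) → [1175/7, 2295/14, 371/2]
+L3 (α=1/2) → [2085/14, 4717/28, 503/4]
+L4 (α=1/2) → [3793/28, 9729/56, 1423/8]
+L5 (α=1/2) → [5557/56, 16337/112, 3319/16]
+L7 (α=0) → [5557/56, 16337/112, 3319/16]
→ [99, 146, 207]

(2,1) stack=L1,L2,L3,L4,L5,L7; from [0,0,0]:
+L1 (α=2/7) → [430/7, 16, 304/7]
+L2 (α=1/3) → [2561/21, 42, 2162/21]
+L3 (α=1/2) → [7559/42, 287/2, 6677/42]
+L4 (α=1/8) → [7889/48, 2353/16, 7325/48]
+L5 (α=1/2) → [18497/96, 5377/32, 14045/96]
+L7 (α=3/7) → [28433/168, 1519/8, 4115/24]
rounded: [169, 190, 171]


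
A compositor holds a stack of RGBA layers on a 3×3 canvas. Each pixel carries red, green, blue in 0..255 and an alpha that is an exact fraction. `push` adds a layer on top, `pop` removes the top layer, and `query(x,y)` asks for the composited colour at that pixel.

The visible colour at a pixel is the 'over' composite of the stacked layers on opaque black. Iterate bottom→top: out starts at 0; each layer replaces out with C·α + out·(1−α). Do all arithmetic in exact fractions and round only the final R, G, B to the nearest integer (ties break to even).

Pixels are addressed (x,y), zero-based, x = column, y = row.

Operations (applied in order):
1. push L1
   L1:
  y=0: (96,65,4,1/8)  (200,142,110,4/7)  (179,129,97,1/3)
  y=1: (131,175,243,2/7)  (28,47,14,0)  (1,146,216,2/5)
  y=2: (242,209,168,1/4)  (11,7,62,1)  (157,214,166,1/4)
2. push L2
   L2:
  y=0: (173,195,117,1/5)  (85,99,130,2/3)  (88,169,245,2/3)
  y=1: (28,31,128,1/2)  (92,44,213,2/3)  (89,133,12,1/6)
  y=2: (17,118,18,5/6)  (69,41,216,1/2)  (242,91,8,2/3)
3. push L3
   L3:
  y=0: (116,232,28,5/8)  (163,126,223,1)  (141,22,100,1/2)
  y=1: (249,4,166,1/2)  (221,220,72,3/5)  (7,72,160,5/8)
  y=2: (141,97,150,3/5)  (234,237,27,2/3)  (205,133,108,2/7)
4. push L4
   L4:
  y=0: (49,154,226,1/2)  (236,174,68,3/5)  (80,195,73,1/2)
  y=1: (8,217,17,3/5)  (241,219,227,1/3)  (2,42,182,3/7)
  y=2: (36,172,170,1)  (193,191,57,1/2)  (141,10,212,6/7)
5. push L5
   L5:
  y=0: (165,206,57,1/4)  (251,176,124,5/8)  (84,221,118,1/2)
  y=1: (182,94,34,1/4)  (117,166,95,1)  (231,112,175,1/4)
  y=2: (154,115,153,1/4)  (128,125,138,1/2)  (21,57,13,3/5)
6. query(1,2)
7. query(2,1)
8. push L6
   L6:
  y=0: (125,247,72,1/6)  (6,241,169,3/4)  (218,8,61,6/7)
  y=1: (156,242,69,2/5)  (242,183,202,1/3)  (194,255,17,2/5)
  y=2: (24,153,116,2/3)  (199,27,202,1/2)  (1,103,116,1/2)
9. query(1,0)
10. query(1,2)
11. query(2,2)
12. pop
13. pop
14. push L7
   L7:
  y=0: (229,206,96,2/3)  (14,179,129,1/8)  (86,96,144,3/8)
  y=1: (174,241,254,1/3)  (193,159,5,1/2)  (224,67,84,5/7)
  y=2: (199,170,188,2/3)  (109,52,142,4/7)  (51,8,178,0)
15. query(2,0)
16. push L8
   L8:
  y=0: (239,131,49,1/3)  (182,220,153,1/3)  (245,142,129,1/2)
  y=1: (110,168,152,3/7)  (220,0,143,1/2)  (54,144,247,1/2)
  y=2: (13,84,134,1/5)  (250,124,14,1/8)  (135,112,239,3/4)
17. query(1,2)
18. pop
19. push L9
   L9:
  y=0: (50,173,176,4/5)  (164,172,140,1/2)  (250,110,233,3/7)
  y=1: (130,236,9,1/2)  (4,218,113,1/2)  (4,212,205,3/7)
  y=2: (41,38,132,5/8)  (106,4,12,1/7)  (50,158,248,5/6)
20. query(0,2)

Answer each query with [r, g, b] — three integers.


(1,2) stack=L1,L2,L3,L4,L5; from [0,0,0]:
after L1 α=1: [11, 7, 62]
after L2 α=1/2: [40, 24, 139]
after L3 α=2/3: [508/3, 166, 193/3]
after L4 α=1/2: [1087/6, 357/2, 182/3]
after L5 α=1/2: [1855/12, 607/4, 298/3]
rounded: [155, 152, 99]

(2,1) stack=L1,L2,L3,L4,L5; from [0,0,0]:
L1 α=2/5: [2/5, 292/5, 432/5]
L2 α=1/6: [91/6, 425/6, 74]
L3 α=5/8: [161/16, 1145/16, 511/4]
L4 α=3/7: [185/28, 1649/28, 151]
L5 α=1/4: [7023/112, 8083/112, 157]
rounded: [63, 72, 157]

at x=1,y=0 over L1,L2,L3,L4,L5,L6:
+L1 (α=4/7) → [800/7, 568/7, 440/7]
+L2 (α=2/3) → [1990/21, 1954/21, 2260/21]
+L3 (α=1) → [163, 126, 223]
+L4 (α=3/5) → [1034/5, 774/5, 130]
+L5 (α=5/8) → [9377/40, 3361/20, 505/4]
+L6 (α=3/4) → [10097/160, 17821/80, 2533/16]
rounded: [63, 223, 158]

query (1,2) [L1,L2,L3,L4,L5,L6] — begin 0,0,0
+L1 (α=1) → [11, 7, 62]
+L2 (α=1/2) → [40, 24, 139]
+L3 (α=2/3) → [508/3, 166, 193/3]
+L4 (α=1/2) → [1087/6, 357/2, 182/3]
+L5 (α=1/2) → [1855/12, 607/4, 298/3]
+L6 (α=1/2) → [4243/24, 715/8, 452/3]
→ [177, 89, 151]

at x=2,y=2 over L1,L2,L3,L4,L5,L6:
+L1 (α=1/4) → [157/4, 107/2, 83/2]
+L2 (α=2/3) → [2093/12, 157/2, 115/6]
+L3 (α=2/7) → [15385/84, 1317/14, 1871/42]
+L4 (α=6/7) → [86449/588, 2157/98, 55295/294]
+L5 (α=3/5) → [104971/1470, 10536/245, 61028/735]
+L6 (α=1/2) → [106441/2940, 35771/490, 73144/735]
→ [36, 73, 100]

(2,0) stack=L1,L2,L3,L4,L7; from [0,0,0]:
+L1 (α=1/3) → [179/3, 43, 97/3]
+L2 (α=2/3) → [707/9, 127, 1567/9]
+L3 (α=1/2) → [988/9, 149/2, 2467/18]
+L4 (α=1/2) → [854/9, 539/4, 3781/36]
+L7 (α=3/8) → [824/9, 3847/32, 34457/288]
= [92, 120, 120]

(1,2) stack=L1,L2,L3,L4,L7,L8; from [0,0,0]:
L1 α=1: [11, 7, 62]
L2 α=1/2: [40, 24, 139]
L3 α=2/3: [508/3, 166, 193/3]
L4 α=1/2: [1087/6, 357/2, 182/3]
L7 α=4/7: [1959/14, 1487/14, 750/7]
L8 α=1/8: [2459/16, 1735/16, 191/2]
= [154, 108, 96]

(0,2) stack=L1,L2,L3,L4,L7,L9; from [0,0,0]:
after L1 α=1/4: [121/2, 209/4, 42]
after L2 α=5/6: [97/4, 2569/24, 22]
after L3 α=3/5: [943/10, 6061/60, 494/5]
after L4 α=1: [36, 172, 170]
after L7 α=2/3: [434/3, 512/3, 182]
after L9 α=5/8: [639/8, 351/4, 603/4]
→ [80, 88, 151]


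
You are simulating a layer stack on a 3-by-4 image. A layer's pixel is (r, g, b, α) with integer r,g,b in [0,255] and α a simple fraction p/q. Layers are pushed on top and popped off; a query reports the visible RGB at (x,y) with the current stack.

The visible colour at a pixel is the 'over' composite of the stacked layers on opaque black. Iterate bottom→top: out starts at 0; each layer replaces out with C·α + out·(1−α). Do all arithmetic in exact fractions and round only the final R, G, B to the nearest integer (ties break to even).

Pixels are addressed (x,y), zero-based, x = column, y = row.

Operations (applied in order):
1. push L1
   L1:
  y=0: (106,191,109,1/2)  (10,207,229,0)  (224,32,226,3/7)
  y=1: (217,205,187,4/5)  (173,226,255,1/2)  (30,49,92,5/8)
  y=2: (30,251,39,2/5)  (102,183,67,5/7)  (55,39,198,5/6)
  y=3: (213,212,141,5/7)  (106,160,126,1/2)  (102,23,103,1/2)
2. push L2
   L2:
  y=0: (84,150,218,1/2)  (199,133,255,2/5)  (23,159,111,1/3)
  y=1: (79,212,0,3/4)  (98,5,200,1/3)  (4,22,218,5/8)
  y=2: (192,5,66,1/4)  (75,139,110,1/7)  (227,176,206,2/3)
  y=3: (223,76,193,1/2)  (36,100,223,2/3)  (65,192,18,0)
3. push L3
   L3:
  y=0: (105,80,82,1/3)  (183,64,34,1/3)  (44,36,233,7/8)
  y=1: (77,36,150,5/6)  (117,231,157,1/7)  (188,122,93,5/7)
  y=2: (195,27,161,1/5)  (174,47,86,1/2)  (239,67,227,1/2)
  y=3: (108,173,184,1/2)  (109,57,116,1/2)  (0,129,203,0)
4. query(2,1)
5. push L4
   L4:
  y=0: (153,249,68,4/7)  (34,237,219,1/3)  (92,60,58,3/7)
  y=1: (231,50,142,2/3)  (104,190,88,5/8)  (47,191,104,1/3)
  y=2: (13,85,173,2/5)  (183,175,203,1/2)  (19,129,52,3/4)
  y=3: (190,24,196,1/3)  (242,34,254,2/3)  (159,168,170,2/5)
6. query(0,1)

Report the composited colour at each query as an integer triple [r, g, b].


at x=2,y=1 over L1,L2,L3:
+L1 (α=5/8) → [75/4, 245/8, 115/2]
+L2 (α=5/8) → [305/32, 1615/64, 2525/16]
+L3 (α=5/7) → [15345/112, 21135/224, 6245/56]
= [137, 94, 112]

at x=0,y=1 over L1,L2,L3,L4:
L1 α=4/5: [868/5, 164, 748/5]
L2 α=3/4: [2053/20, 200, 187/5]
L3 α=5/6: [3251/40, 190/3, 3937/30]
L4 α=2/3: [21731/120, 490/9, 12457/90]
= [181, 54, 138]


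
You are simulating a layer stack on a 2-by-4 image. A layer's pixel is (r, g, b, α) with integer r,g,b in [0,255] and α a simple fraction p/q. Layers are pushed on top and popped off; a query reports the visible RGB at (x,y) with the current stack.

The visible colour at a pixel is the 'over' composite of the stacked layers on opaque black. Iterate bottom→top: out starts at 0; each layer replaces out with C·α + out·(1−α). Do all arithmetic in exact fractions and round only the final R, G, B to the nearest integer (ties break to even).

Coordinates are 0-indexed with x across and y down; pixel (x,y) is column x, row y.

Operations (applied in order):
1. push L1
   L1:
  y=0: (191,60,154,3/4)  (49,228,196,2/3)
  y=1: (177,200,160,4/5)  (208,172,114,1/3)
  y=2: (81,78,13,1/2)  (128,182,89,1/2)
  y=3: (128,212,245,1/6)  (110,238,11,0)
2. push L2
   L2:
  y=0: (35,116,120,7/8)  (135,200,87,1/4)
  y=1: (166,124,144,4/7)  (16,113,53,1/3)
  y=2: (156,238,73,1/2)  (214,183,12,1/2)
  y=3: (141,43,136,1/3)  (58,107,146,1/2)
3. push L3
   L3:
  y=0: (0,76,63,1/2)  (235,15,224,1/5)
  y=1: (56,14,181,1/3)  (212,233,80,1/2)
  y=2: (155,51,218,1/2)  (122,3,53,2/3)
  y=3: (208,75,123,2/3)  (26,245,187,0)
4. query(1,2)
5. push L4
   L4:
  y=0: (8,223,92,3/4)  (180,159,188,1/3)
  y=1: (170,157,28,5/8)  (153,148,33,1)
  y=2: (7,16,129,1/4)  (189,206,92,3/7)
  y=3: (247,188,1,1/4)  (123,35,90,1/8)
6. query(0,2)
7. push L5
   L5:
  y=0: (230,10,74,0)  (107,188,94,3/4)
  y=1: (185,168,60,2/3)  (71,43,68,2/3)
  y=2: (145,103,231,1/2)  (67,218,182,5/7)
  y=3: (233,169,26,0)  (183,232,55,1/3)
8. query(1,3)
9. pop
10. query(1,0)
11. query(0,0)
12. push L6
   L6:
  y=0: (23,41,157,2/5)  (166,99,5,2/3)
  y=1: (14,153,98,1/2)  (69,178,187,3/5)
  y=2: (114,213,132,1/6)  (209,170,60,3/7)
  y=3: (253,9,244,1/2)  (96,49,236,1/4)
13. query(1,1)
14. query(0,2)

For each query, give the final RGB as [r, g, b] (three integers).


at x=1,y=2 over L1,L2,L3:
+L1 (α=1/2) → [64, 91, 89/2]
+L2 (α=1/2) → [139, 137, 113/4]
+L3 (α=2/3) → [383/3, 143/3, 179/4]
→ [128, 48, 45]

(0,2) stack=L1,L2,L3,L4; from [0,0,0]:
after L1 α=1/2: [81/2, 39, 13/2]
after L2 α=1/2: [393/4, 277/2, 159/4]
after L3 α=1/2: [1013/8, 379/4, 1031/8]
after L4 α=1/4: [3095/32, 1201/16, 4125/32]
→ [97, 75, 129]

query (1,3) [L1,L2,L3,L4,L5] — begin 0,0,0
after L1 α=0: [0, 0, 0]
after L2 α=1/2: [29, 107/2, 73]
after L3 α=0: [29, 107/2, 73]
after L4 α=1/8: [163/4, 819/16, 601/8]
after L5 α=1/3: [529/6, 2675/24, 821/12]
rounded: [88, 111, 68]

query (1,0) [L1,L2,L3,L4] — begin 0,0,0
after L1 α=2/3: [98/3, 152, 392/3]
after L2 α=1/4: [233/4, 164, 479/4]
after L3 α=1/5: [468/5, 671/5, 703/5]
after L4 α=1/3: [612/5, 2137/15, 782/5]
rounded: [122, 142, 156]

query (0,0) [L1,L2,L3,L4] — begin 0,0,0
L1 α=3/4: [573/4, 45, 231/2]
L2 α=7/8: [1553/32, 857/8, 1911/16]
L3 α=1/2: [1553/64, 1465/16, 2919/32]
L4 α=3/4: [3089/256, 12169/64, 11751/128]
rounded: [12, 190, 92]

at x=1,y=1 over L1,L2,L3,L4,L6:
L1 α=1/3: [208/3, 172/3, 38]
L2 α=1/3: [464/9, 683/9, 43]
L3 α=1/2: [1186/9, 1390/9, 123/2]
L4 α=1: [153, 148, 33]
L6 α=3/5: [513/5, 166, 627/5]
rounded: [103, 166, 125]

(0,2) stack=L1,L2,L3,L4,L6; from [0,0,0]:
after L1 α=1/2: [81/2, 39, 13/2]
after L2 α=1/2: [393/4, 277/2, 159/4]
after L3 α=1/2: [1013/8, 379/4, 1031/8]
after L4 α=1/4: [3095/32, 1201/16, 4125/32]
after L6 α=1/6: [19123/192, 9413/96, 8283/64]
→ [100, 98, 129]


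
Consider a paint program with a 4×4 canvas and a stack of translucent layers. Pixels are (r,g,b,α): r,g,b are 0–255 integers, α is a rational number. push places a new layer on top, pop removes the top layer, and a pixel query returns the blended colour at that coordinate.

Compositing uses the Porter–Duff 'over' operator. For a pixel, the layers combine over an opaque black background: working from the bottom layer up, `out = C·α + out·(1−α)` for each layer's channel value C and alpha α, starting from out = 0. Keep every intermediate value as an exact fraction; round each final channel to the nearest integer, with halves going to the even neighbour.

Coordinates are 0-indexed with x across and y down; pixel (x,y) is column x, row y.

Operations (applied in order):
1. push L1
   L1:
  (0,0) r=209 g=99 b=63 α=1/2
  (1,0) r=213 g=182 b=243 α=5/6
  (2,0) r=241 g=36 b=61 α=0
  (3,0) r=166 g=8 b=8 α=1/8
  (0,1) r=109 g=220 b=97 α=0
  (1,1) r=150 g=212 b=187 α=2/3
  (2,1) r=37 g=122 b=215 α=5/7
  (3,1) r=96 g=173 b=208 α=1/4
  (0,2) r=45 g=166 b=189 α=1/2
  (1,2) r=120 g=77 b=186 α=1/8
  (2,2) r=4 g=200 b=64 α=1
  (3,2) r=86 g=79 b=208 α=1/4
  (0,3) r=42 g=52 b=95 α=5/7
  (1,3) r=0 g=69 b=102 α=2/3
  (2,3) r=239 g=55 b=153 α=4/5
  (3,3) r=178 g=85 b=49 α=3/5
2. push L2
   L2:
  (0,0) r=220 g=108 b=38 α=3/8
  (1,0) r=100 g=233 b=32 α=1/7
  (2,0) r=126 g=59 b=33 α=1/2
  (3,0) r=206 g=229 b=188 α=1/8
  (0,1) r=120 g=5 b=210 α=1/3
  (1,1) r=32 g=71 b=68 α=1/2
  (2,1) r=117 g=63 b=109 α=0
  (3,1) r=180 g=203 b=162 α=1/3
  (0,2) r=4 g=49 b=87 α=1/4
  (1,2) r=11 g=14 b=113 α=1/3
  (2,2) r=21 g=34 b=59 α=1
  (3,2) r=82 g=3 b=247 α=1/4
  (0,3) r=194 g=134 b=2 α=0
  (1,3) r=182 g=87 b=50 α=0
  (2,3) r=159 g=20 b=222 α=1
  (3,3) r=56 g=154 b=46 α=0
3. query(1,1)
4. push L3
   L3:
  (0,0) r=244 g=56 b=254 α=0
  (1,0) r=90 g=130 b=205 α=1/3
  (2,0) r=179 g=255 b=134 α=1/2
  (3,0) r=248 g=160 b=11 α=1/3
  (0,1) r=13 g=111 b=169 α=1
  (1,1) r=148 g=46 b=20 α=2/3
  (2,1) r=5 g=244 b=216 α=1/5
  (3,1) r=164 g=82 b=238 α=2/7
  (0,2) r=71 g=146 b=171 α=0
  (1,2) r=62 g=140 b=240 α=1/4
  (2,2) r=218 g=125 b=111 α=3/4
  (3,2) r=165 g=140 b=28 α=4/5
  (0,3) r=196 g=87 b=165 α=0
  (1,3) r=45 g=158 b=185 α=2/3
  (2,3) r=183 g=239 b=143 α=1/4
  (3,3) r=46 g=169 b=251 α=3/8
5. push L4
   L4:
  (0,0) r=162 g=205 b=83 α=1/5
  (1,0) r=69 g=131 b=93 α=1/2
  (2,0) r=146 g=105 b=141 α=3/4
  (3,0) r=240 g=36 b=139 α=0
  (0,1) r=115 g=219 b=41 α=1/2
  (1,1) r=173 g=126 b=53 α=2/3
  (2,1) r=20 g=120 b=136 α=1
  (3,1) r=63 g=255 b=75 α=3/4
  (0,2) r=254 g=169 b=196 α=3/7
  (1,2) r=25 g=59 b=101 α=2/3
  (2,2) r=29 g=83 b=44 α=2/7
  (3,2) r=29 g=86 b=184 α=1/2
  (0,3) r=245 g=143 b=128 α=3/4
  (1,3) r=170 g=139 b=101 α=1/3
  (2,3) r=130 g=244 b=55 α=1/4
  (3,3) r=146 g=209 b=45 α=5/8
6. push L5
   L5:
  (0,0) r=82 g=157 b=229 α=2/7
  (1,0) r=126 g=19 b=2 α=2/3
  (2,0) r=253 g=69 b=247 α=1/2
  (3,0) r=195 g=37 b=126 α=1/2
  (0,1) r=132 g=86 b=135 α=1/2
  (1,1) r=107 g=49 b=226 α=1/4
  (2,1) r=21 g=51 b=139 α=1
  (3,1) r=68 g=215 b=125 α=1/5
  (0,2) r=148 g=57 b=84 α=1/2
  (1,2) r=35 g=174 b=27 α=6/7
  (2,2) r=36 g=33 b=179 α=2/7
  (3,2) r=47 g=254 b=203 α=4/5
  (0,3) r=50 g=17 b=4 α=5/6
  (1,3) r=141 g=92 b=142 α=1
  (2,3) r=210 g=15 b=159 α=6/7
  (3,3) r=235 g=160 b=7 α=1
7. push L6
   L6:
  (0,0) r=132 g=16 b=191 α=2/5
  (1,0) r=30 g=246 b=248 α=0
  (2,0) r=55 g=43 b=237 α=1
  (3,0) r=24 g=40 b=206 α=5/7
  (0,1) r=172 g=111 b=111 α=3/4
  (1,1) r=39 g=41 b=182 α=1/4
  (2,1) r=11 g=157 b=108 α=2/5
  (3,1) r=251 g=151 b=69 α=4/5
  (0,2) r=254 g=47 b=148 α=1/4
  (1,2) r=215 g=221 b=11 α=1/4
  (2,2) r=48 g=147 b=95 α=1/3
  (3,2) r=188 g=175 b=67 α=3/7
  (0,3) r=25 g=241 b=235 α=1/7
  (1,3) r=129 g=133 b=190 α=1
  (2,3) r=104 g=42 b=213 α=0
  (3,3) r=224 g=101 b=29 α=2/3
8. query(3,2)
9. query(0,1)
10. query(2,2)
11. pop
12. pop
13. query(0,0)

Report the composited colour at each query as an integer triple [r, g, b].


at x=1,y=1 over L1,L2:
L1 α=2/3: [100, 424/3, 374/3]
L2 α=1/2: [66, 637/6, 289/3]
= [66, 106, 96]

(3,2) stack=L1,L2,L3,L4,L5,L6; from [0,0,0]:
L1 α=1/4: [43/2, 79/4, 52]
L2 α=1/4: [293/8, 249/16, 403/4]
L3 α=4/5: [5573/40, 9209/80, 851/20]
L4 α=1/2: [6733/80, 16089/160, 4531/40]
L5 α=4/5: [21773/400, 178649/800, 37011/200]
L6 α=3/7: [78173/700, 283649/1400, 6723/50]
= [112, 203, 134]

(0,1) stack=L1,L2,L3,L4,L5,L6; from [0,0,0]:
+L1 (α=0) → [0, 0, 0]
+L2 (α=1/3) → [40, 5/3, 70]
+L3 (α=1) → [13, 111, 169]
+L4 (α=1/2) → [64, 165, 105]
+L5 (α=1/2) → [98, 251/2, 120]
+L6 (α=3/4) → [307/2, 917/8, 453/4]
→ [154, 115, 113]

query (2,2) [L1,L2,L3,L4,L5,L6] — begin 0,0,0
after L1 α=1: [4, 200, 64]
after L2 α=1: [21, 34, 59]
after L3 α=3/4: [675/4, 409/4, 98]
after L4 α=2/7: [3607/28, 387/4, 578/7]
after L5 α=2/7: [20051/196, 2199/28, 5396/49]
after L6 α=1/3: [24755/294, 1419/14, 5149/49]
= [84, 101, 105]

(0,0) stack=L1,L2,L3,L4; from [0,0,0]:
after L1 α=1/2: [209/2, 99/2, 63/2]
after L2 α=3/8: [2365/16, 1143/16, 543/16]
after L3 α=0: [2365/16, 1143/16, 543/16]
after L4 α=1/5: [3013/20, 1963/20, 175/4]
= [151, 98, 44]


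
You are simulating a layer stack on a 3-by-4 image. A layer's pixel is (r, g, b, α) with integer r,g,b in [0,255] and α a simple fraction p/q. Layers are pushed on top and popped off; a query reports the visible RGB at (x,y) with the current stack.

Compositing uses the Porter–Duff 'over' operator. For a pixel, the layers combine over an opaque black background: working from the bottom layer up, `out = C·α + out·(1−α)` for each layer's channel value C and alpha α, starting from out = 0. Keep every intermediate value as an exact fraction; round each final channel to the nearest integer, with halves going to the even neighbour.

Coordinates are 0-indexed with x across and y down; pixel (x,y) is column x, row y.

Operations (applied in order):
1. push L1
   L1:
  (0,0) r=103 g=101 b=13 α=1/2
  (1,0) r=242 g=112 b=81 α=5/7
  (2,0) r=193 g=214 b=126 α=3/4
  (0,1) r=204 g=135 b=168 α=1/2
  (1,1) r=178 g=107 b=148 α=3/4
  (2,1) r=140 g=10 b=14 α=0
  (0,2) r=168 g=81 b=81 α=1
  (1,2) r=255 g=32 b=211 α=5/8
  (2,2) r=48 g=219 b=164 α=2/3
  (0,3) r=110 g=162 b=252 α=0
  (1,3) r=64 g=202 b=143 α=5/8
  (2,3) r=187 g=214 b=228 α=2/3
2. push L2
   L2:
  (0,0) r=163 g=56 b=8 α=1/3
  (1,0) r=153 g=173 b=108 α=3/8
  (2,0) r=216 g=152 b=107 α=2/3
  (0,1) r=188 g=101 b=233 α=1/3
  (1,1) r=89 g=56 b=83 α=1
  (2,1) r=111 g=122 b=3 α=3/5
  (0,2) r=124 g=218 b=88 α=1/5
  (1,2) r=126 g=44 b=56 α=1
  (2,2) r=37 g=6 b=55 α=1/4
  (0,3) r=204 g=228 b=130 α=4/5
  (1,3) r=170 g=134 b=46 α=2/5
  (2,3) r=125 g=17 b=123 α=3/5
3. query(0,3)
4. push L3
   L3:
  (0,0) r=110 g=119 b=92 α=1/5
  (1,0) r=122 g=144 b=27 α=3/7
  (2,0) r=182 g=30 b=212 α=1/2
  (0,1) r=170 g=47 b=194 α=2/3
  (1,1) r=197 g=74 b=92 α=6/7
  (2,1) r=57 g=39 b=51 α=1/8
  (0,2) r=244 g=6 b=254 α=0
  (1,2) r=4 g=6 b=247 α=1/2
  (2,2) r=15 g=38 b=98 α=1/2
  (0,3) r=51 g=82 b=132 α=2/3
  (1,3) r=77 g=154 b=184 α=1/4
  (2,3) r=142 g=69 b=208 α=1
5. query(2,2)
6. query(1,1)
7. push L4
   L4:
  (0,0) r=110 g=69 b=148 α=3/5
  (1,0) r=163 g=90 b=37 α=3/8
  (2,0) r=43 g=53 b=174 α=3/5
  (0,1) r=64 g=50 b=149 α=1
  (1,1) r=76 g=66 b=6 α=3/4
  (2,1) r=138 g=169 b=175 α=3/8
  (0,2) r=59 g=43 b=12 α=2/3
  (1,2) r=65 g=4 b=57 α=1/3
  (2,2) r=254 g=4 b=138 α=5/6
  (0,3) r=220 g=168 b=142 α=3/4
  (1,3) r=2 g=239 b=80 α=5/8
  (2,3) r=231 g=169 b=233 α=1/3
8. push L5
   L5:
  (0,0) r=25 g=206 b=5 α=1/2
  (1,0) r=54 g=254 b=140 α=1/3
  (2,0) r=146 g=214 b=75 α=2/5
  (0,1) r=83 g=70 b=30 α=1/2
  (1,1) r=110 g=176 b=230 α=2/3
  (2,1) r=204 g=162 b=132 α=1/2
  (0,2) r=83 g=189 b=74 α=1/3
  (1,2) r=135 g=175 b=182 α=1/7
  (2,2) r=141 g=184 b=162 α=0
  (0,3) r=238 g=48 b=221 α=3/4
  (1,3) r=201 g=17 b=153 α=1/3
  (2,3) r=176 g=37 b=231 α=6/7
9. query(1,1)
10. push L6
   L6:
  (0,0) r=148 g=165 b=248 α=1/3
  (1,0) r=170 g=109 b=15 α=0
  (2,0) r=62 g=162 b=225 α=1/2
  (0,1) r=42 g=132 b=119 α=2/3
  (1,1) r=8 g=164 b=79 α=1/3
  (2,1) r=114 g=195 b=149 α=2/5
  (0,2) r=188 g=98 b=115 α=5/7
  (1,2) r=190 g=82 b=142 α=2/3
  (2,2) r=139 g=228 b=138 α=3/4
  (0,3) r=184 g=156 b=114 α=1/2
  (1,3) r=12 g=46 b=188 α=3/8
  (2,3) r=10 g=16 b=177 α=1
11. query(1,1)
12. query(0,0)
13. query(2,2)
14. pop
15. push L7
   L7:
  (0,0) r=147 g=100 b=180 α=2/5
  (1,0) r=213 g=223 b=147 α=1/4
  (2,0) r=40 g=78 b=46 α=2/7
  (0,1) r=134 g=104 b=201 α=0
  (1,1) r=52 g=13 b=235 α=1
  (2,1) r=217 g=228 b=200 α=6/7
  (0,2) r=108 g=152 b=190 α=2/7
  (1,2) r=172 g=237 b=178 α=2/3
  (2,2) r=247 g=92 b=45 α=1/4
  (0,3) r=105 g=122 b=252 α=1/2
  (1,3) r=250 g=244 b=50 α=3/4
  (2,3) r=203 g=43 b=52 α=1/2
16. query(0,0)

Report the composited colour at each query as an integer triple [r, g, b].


at x=0,y=3 over L1,L2:
L1 α=0: [0, 0, 0]
L2 α=4/5: [816/5, 912/5, 104]
= [163, 182, 104]

query (2,2) [L1,L2,L3] — begin 0,0,0
L1 α=2/3: [32, 146, 328/3]
L2 α=1/4: [133/4, 111, 383/4]
L3 α=1/2: [193/8, 149/2, 775/8]
→ [24, 74, 97]

(1,1) stack=L1,L2,L3; from [0,0,0]:
after L1 α=3/4: [267/2, 321/4, 111]
after L2 α=1: [89, 56, 83]
after L3 α=6/7: [1271/7, 500/7, 635/7]
→ [182, 71, 91]

query (1,1) [L1,L2,L3,L4,L5] — begin 0,0,0
+L1 (α=3/4) → [267/2, 321/4, 111]
+L2 (α=1) → [89, 56, 83]
+L3 (α=6/7) → [1271/7, 500/7, 635/7]
+L4 (α=3/4) → [2867/28, 943/14, 761/28]
+L5 (α=2/3) → [3009/28, 1957/14, 4547/28]
= [107, 140, 162]

at x=1,y=1 over L1,L2,L3,L4,L5,L6:
after L1 α=3/4: [267/2, 321/4, 111]
after L2 α=1: [89, 56, 83]
after L3 α=6/7: [1271/7, 500/7, 635/7]
after L4 α=3/4: [2867/28, 943/14, 761/28]
after L5 α=2/3: [3009/28, 1957/14, 4547/28]
after L6 α=1/3: [3121/42, 1035/7, 5653/42]
= [74, 148, 135]

(0,0) stack=L1,L2,L3,L4,L5,L6; from [0,0,0]:
+L1 (α=1/2) → [103/2, 101/2, 13/2]
+L2 (α=1/3) → [266/3, 157/3, 7]
+L3 (α=1/5) → [1394/15, 197/3, 24]
+L4 (α=3/5) → [7738/75, 203/3, 492/5]
+L5 (α=1/2) → [9613/150, 821/6, 517/10]
+L6 (α=1/3) → [20713/225, 1316/9, 1757/15]
→ [92, 146, 117]

query (2,2) [L1,L2,L3,L4,L5,L6] — begin 0,0,0
+L1 (α=2/3) → [32, 146, 328/3]
+L2 (α=1/4) → [133/4, 111, 383/4]
+L3 (α=1/2) → [193/8, 149/2, 775/8]
+L4 (α=5/6) → [3451/16, 63/4, 6295/48]
+L5 (α=0) → [3451/16, 63/4, 6295/48]
+L6 (α=3/4) → [10123/64, 2799/16, 26167/192]
→ [158, 175, 136]

(0,0) stack=L1,L2,L3,L4,L5,L7; from [0,0,0]:
L1 α=1/2: [103/2, 101/2, 13/2]
L2 α=1/3: [266/3, 157/3, 7]
L3 α=1/5: [1394/15, 197/3, 24]
L4 α=3/5: [7738/75, 203/3, 492/5]
L5 α=1/2: [9613/150, 821/6, 517/10]
L7 α=2/5: [24313/250, 1221/10, 5151/50]
→ [97, 122, 103]


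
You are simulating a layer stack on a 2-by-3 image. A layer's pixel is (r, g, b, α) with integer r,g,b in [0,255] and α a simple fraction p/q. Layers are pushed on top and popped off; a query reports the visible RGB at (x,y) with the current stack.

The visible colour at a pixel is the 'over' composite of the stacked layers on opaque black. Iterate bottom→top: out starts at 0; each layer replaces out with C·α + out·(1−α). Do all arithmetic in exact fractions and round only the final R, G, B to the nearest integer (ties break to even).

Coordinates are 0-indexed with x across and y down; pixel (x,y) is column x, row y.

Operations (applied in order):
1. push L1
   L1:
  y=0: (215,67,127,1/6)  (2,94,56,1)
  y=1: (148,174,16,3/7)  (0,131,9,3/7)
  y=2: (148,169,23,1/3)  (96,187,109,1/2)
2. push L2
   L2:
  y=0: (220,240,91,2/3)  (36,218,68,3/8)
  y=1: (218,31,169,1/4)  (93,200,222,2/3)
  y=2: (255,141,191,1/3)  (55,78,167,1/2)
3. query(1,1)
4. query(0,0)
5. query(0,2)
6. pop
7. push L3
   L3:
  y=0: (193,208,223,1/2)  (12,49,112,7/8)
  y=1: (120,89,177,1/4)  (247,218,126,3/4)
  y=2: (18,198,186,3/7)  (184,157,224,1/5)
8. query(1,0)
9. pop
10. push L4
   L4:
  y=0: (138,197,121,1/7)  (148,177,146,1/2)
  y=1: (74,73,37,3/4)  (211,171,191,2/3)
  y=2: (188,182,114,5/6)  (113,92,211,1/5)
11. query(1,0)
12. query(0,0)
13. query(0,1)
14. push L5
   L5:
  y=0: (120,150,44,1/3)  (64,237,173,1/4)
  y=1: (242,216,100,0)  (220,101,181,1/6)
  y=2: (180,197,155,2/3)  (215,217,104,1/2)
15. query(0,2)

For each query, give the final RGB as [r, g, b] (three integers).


(1,1) stack=L1,L2; from [0,0,0]:
after L1 α=3/7: [0, 393/7, 27/7]
after L2 α=2/3: [62, 3193/21, 1045/7]
= [62, 152, 149]

query (0,0) [L1,L2] — begin 0,0,0
+L1 (α=1/6) → [215/6, 67/6, 127/6]
+L2 (α=2/3) → [2855/18, 2947/18, 1219/18]
→ [159, 164, 68]

(0,2) stack=L1,L2; from [0,0,0]:
after L1 α=1/3: [148/3, 169/3, 23/3]
after L2 α=1/3: [1061/9, 761/9, 619/9]
rounded: [118, 85, 69]

query (1,0) [L1,L3] — begin 0,0,0
L1 α=1: [2, 94, 56]
L3 α=7/8: [43/4, 437/8, 105]
rounded: [11, 55, 105]

query (1,0) [L1,L4] — begin 0,0,0
+L1 (α=1) → [2, 94, 56]
+L4 (α=1/2) → [75, 271/2, 101]
rounded: [75, 136, 101]

(0,0) stack=L1,L4; from [0,0,0]:
+L1 (α=1/6) → [215/6, 67/6, 127/6]
+L4 (α=1/7) → [353/7, 264/7, 248/7]
→ [50, 38, 35]

(0,1) stack=L1,L4; from [0,0,0]:
after L1 α=3/7: [444/7, 522/7, 48/7]
after L4 α=3/4: [999/14, 2055/28, 825/28]
rounded: [71, 73, 29]

at x=0,y=2 over L1,L4,L5:
L1 α=1/3: [148/3, 169/3, 23/3]
L4 α=5/6: [1484/9, 2899/18, 1733/18]
L5 α=2/3: [4724/27, 9991/54, 7313/54]
→ [175, 185, 135]


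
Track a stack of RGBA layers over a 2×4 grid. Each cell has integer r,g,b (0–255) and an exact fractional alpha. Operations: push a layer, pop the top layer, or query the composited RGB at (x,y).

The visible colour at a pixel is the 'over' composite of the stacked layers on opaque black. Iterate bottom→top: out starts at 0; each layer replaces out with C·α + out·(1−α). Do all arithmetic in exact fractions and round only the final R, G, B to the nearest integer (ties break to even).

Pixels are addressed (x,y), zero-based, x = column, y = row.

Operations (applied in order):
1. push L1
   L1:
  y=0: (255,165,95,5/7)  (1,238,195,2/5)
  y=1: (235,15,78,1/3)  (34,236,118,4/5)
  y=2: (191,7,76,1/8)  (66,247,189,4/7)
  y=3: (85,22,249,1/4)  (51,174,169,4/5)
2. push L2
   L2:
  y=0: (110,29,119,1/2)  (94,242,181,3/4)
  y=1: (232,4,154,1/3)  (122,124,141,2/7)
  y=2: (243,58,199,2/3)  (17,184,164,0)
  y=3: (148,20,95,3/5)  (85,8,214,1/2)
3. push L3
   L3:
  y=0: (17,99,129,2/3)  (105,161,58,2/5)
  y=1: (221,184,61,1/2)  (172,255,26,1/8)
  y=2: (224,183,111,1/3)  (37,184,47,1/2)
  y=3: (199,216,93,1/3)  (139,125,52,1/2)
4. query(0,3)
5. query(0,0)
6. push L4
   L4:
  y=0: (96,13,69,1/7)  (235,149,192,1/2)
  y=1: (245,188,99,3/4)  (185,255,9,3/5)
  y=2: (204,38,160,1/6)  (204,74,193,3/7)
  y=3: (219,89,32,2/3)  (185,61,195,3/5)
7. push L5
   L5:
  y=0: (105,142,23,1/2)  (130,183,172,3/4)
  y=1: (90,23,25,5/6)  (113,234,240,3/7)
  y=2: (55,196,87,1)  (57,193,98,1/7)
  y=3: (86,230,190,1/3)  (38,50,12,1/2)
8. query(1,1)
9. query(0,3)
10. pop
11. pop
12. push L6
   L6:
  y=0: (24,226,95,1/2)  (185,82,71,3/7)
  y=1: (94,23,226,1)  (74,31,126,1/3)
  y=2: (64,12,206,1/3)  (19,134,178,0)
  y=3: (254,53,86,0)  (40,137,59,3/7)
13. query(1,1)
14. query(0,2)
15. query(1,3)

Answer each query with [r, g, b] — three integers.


at x=0,y=3 over L1,L2,L3:
L1 α=1/4: [85/4, 11/2, 249/4]
L2 α=3/5: [973/10, 71/5, 819/10]
L3 α=1/3: [656/5, 1222/15, 428/5]
→ [131, 81, 86]

at x=0,y=0 over L1,L2,L3:
L1 α=5/7: [1275/7, 825/7, 475/7]
L2 α=1/2: [2045/14, 514/7, 654/7]
L3 α=2/3: [2521/42, 1900/21, 820/7]
= [60, 90, 117]

query (1,1) [L1,L2,L3,L4,L5] — begin 0,0,0
L1 α=4/5: [136/5, 944/5, 472/5]
L2 α=2/7: [380/7, 1192/7, 754/7]
L3 α=1/8: [69, 1447/8, 195/2]
L4 α=3/5: [693/5, 4507/20, 222/5]
L5 α=3/7: [4467/35, 8017/35, 4488/35]
→ [128, 229, 128]

at x=0,y=3 over L1,L2,L3,L4,L5:
+L1 (α=1/4) → [85/4, 11/2, 249/4]
+L2 (α=3/5) → [973/10, 71/5, 819/10]
+L3 (α=1/3) → [656/5, 1222/15, 428/5]
+L4 (α=2/3) → [2846/15, 3892/45, 748/15]
+L5 (α=1/3) → [6982/45, 18134/135, 4346/45]
= [155, 134, 97]

at x=1,y=1 over L1,L2,L3,L6:
after L1 α=4/5: [136/5, 944/5, 472/5]
after L2 α=2/7: [380/7, 1192/7, 754/7]
after L3 α=1/8: [69, 1447/8, 195/2]
after L6 α=1/3: [212/3, 1571/12, 107]
rounded: [71, 131, 107]

query (0,2) [L1,L2,L3,L6] — begin 0,0,0
+L1 (α=1/8) → [191/8, 7/8, 19/2]
+L2 (α=2/3) → [4079/24, 935/24, 815/6]
+L3 (α=1/3) → [6767/36, 3131/36, 1148/9]
+L6 (α=1/3) → [7919/54, 3347/54, 4150/27]
= [147, 62, 154]

(1,3) stack=L1,L2,L3,L6; from [0,0,0]:
+L1 (α=4/5) → [204/5, 696/5, 676/5]
+L2 (α=1/2) → [629/10, 368/5, 873/5]
+L3 (α=1/2) → [2019/20, 993/10, 1133/10]
+L6 (α=3/7) → [2619/35, 4041/35, 3151/35]
→ [75, 115, 90]


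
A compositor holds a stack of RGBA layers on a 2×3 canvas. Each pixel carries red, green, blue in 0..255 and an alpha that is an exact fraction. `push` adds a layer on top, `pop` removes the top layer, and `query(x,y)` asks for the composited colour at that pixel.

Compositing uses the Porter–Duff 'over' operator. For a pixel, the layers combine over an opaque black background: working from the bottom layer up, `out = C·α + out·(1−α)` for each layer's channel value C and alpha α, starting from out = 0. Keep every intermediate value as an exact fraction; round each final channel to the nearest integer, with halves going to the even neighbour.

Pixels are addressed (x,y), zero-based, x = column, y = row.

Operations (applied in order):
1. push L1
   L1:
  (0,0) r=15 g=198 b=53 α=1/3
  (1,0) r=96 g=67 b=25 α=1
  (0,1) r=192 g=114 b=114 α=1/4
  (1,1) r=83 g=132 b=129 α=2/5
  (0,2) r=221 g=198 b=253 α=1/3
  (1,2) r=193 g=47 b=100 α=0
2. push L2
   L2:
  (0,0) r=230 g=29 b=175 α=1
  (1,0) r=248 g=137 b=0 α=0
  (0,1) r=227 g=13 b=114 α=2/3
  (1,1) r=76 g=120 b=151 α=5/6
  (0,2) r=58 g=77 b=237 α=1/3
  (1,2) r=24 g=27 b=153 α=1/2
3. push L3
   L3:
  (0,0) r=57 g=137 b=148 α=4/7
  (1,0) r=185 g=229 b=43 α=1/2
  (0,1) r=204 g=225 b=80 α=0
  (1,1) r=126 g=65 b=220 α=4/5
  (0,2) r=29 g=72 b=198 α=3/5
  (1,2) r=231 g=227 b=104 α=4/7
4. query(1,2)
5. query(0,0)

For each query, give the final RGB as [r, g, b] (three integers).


at x=1,y=2 over L1,L2,L3:
+L1 (α=0) → [0, 0, 0]
+L2 (α=1/2) → [12, 27/2, 153/2]
+L3 (α=4/7) → [960/7, 271/2, 1291/14]
rounded: [137, 136, 92]

query (0,0) [L1,L2,L3] — begin 0,0,0
+L1 (α=1/3) → [5, 66, 53/3]
+L2 (α=1) → [230, 29, 175]
+L3 (α=4/7) → [918/7, 635/7, 1117/7]
→ [131, 91, 160]


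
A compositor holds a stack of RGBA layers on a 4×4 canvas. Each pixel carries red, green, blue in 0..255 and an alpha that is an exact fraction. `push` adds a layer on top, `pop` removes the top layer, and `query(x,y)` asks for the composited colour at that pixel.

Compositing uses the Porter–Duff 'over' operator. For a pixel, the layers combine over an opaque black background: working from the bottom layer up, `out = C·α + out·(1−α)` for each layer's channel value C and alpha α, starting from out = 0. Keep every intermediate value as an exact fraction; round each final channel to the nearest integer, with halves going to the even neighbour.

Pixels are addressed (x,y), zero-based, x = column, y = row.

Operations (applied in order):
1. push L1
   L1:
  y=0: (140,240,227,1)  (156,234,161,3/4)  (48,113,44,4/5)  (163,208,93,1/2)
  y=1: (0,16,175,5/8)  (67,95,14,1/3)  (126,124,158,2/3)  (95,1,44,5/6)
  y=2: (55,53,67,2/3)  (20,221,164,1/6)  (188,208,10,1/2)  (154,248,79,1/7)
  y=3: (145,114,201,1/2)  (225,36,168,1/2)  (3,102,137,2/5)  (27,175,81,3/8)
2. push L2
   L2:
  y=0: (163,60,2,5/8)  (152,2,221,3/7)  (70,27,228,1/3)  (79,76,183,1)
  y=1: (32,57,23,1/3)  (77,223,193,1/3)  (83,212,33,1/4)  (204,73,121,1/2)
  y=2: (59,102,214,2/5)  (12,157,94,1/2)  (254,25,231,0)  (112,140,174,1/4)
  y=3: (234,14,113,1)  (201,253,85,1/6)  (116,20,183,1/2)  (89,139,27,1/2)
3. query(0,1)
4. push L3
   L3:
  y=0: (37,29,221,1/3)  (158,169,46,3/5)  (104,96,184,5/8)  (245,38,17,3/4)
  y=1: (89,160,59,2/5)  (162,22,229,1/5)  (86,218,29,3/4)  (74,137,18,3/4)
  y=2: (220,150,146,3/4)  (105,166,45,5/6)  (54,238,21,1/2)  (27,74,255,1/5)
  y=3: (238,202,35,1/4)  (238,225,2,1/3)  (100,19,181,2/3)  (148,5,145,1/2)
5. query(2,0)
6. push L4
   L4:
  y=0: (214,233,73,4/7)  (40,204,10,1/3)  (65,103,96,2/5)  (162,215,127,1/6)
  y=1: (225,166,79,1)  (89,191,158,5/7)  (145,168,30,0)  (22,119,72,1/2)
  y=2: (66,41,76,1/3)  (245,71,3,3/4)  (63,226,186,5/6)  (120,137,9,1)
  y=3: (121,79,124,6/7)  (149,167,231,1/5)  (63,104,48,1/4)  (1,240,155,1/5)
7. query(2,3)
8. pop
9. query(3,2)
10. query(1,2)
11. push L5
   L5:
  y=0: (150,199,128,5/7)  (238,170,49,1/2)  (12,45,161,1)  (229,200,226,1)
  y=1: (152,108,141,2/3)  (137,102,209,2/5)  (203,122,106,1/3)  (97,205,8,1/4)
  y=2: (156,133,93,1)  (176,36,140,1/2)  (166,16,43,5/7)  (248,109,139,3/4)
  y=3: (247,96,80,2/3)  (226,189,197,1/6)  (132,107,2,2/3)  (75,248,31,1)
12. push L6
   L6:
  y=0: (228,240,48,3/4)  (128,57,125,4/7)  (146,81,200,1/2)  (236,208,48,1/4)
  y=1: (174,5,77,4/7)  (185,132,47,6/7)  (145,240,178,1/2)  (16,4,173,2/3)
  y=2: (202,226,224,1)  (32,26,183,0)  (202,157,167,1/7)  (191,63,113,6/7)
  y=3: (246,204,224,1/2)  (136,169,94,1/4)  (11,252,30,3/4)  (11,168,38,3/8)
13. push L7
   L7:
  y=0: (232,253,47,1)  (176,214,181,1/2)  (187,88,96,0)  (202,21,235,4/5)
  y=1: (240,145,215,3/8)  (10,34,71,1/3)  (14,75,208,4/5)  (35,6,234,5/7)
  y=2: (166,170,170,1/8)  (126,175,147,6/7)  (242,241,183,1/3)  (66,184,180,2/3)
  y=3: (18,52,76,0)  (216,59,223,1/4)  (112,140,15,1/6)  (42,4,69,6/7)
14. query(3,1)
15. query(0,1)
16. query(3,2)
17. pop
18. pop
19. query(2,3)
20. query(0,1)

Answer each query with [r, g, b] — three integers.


at x=0,y=1 over L1,L2:
after L1 α=5/8: [0, 10, 875/8]
after L2 α=1/3: [32/3, 77/3, 967/12]
rounded: [11, 26, 81]

at x=2,y=0 over L1,L2,L3:
after L1 α=4/5: [192/5, 452/5, 176/5]
after L2 α=1/3: [734/15, 1039/15, 1492/15]
after L3 α=5/8: [1667/20, 3439/40, 1523/10]
→ [83, 86, 152]

at x=2,y=3 over L1,L2,L3,L4:
+L1 (α=2/5) → [6/5, 204/5, 274/5]
+L2 (α=1/2) → [293/5, 152/5, 1189/10]
+L3 (α=2/3) → [431/5, 114/5, 1603/10]
+L4 (α=1/4) → [402/5, 431/10, 5289/40]
rounded: [80, 43, 132]

at x=3,y=2 over L1,L2,L3:
after L1 α=1/7: [22, 248/7, 79/7]
after L2 α=1/4: [89/2, 431/7, 1455/28]
after L3 α=1/5: [41, 2242/35, 648/7]
rounded: [41, 64, 93]

at x=1,y=2 over L1,L2,L3:
L1 α=1/6: [10/3, 221/6, 82/3]
L2 α=1/2: [23/3, 1163/12, 182/3]
L3 α=5/6: [799/9, 11123/72, 857/18]
= [89, 154, 48]

query (3,1) [L1,L2,L3,L5,L6,L7] — begin 0,0,0
after L1 α=5/6: [475/6, 5/6, 110/3]
after L2 α=1/2: [1699/12, 443/12, 473/6]
after L3 α=3/4: [4363/48, 5375/48, 797/24]
after L5 α=1/4: [5915/64, 8655/64, 861/32]
after L6 α=2/3: [7963/192, 9167/192, 11933/96]
after L7 α=5/7: [24763/672, 1721/96, 68093/336]
= [37, 18, 203]

at x=0,y=1 over L1,L2,L3,L5,L6,L7:
+L1 (α=5/8) → [0, 10, 875/8]
+L2 (α=1/3) → [32/3, 77/3, 967/12]
+L3 (α=2/5) → [42, 397/5, 1439/20]
+L5 (α=2/3) → [346/3, 1477/15, 7079/60]
+L6 (α=4/7) → [1042/7, 1577/35, 13239/140]
+L7 (α=3/8) → [5125/28, 2311/28, 31299/224]
= [183, 83, 140]

(3,2) stack=L1,L2,L3,L5,L6,L7; from [0,0,0]:
L1 α=1/7: [22, 248/7, 79/7]
L2 α=1/4: [89/2, 431/7, 1455/28]
L3 α=1/5: [41, 2242/35, 648/7]
L5 α=3/4: [785/4, 13687/140, 3567/28]
L6 α=6/7: [767/4, 66607/980, 22551/196]
L7 α=2/3: [1295/12, 427247/2940, 31037/196]
= [108, 145, 158]

at x=2,y=3 over L1,L2,L3,L5:
+L1 (α=2/5) → [6/5, 204/5, 274/5]
+L2 (α=1/2) → [293/5, 152/5, 1189/10]
+L3 (α=2/3) → [431/5, 114/5, 1603/10]
+L5 (α=2/3) → [1751/15, 1184/15, 1643/30]
→ [117, 79, 55]

query (0,1) [L1,L2,L3,L5] — begin 0,0,0
after L1 α=5/8: [0, 10, 875/8]
after L2 α=1/3: [32/3, 77/3, 967/12]
after L3 α=2/5: [42, 397/5, 1439/20]
after L5 α=2/3: [346/3, 1477/15, 7079/60]
→ [115, 98, 118]
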